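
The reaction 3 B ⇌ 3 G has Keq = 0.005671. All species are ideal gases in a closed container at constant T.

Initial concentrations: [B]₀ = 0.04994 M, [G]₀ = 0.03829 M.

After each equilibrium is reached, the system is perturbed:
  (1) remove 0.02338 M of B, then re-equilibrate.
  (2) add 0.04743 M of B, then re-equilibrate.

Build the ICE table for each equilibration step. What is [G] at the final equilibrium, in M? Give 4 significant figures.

Q₀ = 0.4507 vs Keq = 0.005671 ⇒ Q>K, reverse
Step 1:
                   B          G
  I          0.04994    0.03829
  C          0.02494   -0.02494
  E          0.07488    0.01335
  solve Keq expr → x = -0.008312; check Q = 0.005671
Then remove 0.02338 M of B.
Step 2:
                   B          G
  I           0.0515    0.01335
  C         0.003538  -0.003538
  E          0.05504   0.009814
  solve Keq expr → x = -0.001179; check Q = 0.005671
Then add 0.04743 M of B.
Step 3:
                   B          G
  I           0.1025   0.009814
  C        -0.007178   0.007178
  E          0.09529    0.01699
  solve Keq expr → x = 0.002393; check Q = 0.005671

[G]_eq = 0.01699 M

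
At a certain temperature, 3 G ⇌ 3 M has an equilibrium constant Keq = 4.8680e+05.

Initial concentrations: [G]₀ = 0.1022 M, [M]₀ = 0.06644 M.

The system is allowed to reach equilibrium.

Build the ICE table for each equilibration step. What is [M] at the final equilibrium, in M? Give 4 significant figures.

Q₀ = 0.2747 vs Keq = 4.8680e+05 ⇒ Q<K, forward
Step 1:
                   G          M
  Initial     0.1022    0.06644
  Change     -0.1001     0.1001
  Equil     0.002117     0.1665
  solve Keq expr → x = 0.03336; check Q = 4.8680e+05

[M]_eq = 0.1665 M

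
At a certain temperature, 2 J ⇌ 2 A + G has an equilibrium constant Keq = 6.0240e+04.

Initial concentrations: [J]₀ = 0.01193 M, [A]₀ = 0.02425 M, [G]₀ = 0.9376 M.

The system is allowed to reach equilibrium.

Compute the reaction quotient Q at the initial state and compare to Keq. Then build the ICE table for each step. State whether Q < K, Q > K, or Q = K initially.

Q₀ = 3.874; Q < K (proceeds forward)

Q₀ = 3.874 vs Keq = 6.0240e+04 ⇒ Q<K, forward
Step 1:
                    J           A           G
  I           0.01193     0.02425      0.9376
  C          -0.01179     0.01179    0.005894
  E        1.4262e-04     0.03604      0.9435
  solve Keq expr → x = 0.005894; check Q = 6.0240e+04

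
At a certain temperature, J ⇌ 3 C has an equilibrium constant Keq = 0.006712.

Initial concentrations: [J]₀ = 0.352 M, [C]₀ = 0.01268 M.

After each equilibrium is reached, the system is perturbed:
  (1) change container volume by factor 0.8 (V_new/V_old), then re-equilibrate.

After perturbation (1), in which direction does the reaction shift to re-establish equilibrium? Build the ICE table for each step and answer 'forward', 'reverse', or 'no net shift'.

Direction: reverse

Q₀ = 5.7918e-06 vs Keq = 0.006712 ⇒ Q<K, forward
Step 1:
                  J         C
  Initial     0.352   0.01268
  Change   -0.03849    0.1155
  Equil      0.3135    0.1281
  solve Keq expr → x = 0.03849; check Q = 0.006712
Then change container volume by factor 0.8 (V_new/V_old).
Step 2:
                  J         C
  Initial    0.3919    0.1602
  Change   0.007104  -0.02131
  Equil       0.399    0.1389
  solve Keq expr → x = -0.007104; check Q = 0.006712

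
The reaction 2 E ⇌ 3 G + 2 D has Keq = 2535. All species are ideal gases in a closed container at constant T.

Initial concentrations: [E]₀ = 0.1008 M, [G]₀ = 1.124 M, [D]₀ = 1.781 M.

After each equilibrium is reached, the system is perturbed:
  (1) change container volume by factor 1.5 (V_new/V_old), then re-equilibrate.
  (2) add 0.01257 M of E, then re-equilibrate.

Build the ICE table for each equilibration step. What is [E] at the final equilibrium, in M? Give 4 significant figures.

Q₀ = 443.3 vs Keq = 2535 ⇒ Q<K, forward
Step 1:
                  E         G         D
  I          0.1008     1.124     1.781
  C        -0.05274   0.07911   0.05274
  E         0.04806     1.203     1.834
  solve Keq expr → x = 0.02637; check Q = 2535
Then change container volume by factor 1.5 (V_new/V_old).
Step 2:
                  E         G         D
  I         0.03204    0.8021     1.222
  C        -0.01372   0.02058   0.01372
  E         0.01832    0.8227     1.236
  solve Keq expr → x = 0.006861; check Q = 2535
Then add 0.01257 M of E.
Step 3:
                  E         G         D
  I         0.03089    0.8227     1.236
  C         -0.0118   0.01769    0.0118
  E         0.01909    0.8403     1.248
  solve Keq expr → x = 0.005898; check Q = 2535

[E]_eq = 0.01909 M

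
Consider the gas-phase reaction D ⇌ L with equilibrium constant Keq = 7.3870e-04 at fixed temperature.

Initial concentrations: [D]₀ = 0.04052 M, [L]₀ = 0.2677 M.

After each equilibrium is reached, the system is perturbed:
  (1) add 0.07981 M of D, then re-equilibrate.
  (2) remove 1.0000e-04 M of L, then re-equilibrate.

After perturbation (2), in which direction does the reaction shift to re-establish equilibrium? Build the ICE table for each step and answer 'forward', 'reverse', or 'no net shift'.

Direction: forward

Q₀ = 6.607 vs Keq = 7.3870e-04 ⇒ Q>K, reverse
Step 1:
                  D         L
  I         0.04052    0.2677
  C          0.2675   -0.2675
  E           0.308 2.2751e-04
  solve Keq expr → x = -0.2675; check Q = 7.3870e-04
Then add 0.07981 M of D.
Step 2:
                  D         L
  I          0.3878 2.2751e-04
  C       -5.8912e-05 5.8912e-05
  E          0.3877 2.8643e-04
  solve Keq expr → x = 5.8912e-05; check Q = 7.3870e-04
Then remove 1.0000e-04 M of L.
Step 3:
                  D         L
  I          0.3877 1.8643e-04
  C       -9.9926e-05 9.9926e-05
  E          0.3876 2.8635e-04
  solve Keq expr → x = 9.9926e-05; check Q = 7.3870e-04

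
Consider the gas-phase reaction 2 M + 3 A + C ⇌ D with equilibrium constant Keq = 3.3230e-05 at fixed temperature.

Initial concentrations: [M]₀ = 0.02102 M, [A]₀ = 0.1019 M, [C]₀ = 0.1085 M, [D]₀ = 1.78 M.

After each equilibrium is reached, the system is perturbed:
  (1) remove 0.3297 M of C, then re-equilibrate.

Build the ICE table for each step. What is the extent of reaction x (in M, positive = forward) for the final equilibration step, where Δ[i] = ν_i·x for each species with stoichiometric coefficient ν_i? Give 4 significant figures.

x = -0.0135 M

Q₀ = 3.5092e+07 vs Keq = 3.3230e-05 ⇒ Q>K, reverse
Step 1:
                   M          A          C          D
  init       0.02102     0.1019     0.1085       1.78
  Δ            3.372      5.057      1.686     -1.686
  eq           3.393      5.159      1.794    0.09424
  solve Keq expr → x = -1.686; check Q = 3.3230e-05
Then remove 0.3297 M of C.
Step 2:
                   M          A          C          D
  init         3.393      5.159      1.465    0.09424
  Δ          0.02699    0.04049     0.0135    -0.0135
  eq            3.42        5.2      1.478    0.08074
  solve Keq expr → x = -0.0135; check Q = 3.3230e-05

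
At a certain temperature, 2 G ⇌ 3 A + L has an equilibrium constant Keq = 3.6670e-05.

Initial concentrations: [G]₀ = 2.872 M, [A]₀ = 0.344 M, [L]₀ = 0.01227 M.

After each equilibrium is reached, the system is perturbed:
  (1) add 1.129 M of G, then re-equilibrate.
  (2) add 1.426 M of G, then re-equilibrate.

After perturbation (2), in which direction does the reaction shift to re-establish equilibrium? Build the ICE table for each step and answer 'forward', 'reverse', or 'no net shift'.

Q₀ = 6.0555e-05 vs Keq = 3.6670e-05 ⇒ Q>K, reverse
Step 1:
                   G          A          L
  init         2.872      0.344    0.01227
  Δ         0.007933    -0.0119  -0.003966
  eq            2.88     0.3321   0.008304
  solve Keq expr → x = -0.003966; check Q = 3.6670e-05
Then add 1.129 M of G.
Step 2:
                   G          A          L
  init         4.009     0.3321   0.008304
  Δ         -0.01105    0.01657   0.005523
  eq           3.998     0.3487    0.01383
  solve Keq expr → x = 0.005523; check Q = 3.6670e-05
Then add 1.426 M of G.
Step 3:
                   G          A          L
  init         5.424     0.3487    0.01383
  Δ         -0.01455    0.02182   0.007273
  eq           5.409     0.3705     0.0211
  solve Keq expr → x = 0.007273; check Q = 3.6670e-05

Direction: forward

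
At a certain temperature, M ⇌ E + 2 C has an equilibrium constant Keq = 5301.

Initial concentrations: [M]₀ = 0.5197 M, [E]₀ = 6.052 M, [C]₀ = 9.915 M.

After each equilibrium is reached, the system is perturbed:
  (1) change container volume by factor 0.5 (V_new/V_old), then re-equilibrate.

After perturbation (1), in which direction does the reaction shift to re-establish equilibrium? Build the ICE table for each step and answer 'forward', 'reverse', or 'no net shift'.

Direction: reverse

Q₀ = 1145 vs Keq = 5301 ⇒ Q<K, forward
Step 1:
                    M           E           C
  init         0.5197       6.052       9.915
  Δ           -0.3813      0.3813      0.7627
  eq           0.1384       6.433       10.68
  solve Keq expr → x = 0.3813; check Q = 5301
Then change container volume by factor 0.5 (V_new/V_old).
Step 2:
                    M           E           C
  init         0.2767       12.87       21.36
  Δ            0.6502     -0.6502        -1.3
  eq           0.9269       12.22       20.05
  solve Keq expr → x = -0.6502; check Q = 5301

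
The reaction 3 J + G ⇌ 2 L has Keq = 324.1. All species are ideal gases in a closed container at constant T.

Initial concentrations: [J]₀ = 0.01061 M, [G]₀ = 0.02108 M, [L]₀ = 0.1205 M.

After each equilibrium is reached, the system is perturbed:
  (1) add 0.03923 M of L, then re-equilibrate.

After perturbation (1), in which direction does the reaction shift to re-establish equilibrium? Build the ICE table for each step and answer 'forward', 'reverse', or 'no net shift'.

Direction: reverse

Q₀ = 5.7671e+05 vs Keq = 324.1 ⇒ Q>K, reverse
Step 1:
                   J          G          L
  I          0.01061    0.02108     0.1205
  C          0.06491    0.02164   -0.04328
  E          0.07552    0.04272    0.07722
  solve Keq expr → x = -0.02164; check Q = 324.1
Then add 0.03923 M of L.
Step 2:
                   J          G          L
  I          0.07552    0.04272     0.1165
  C          0.01477   0.004923  -0.009846
  E          0.09029    0.04764     0.1066
  solve Keq expr → x = -0.004923; check Q = 324.1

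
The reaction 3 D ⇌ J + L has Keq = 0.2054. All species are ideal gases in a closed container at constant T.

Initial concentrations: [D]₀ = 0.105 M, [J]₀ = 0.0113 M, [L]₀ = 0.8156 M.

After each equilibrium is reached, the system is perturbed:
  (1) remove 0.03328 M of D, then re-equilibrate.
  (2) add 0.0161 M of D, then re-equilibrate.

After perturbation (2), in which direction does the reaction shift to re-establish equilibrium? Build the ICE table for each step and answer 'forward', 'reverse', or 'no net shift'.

Direction: forward

Q₀ = 7.961 vs Keq = 0.2054 ⇒ Q>K, reverse
Step 1:
                  D         J         L
  init        0.105    0.0113    0.8156
  Δ         0.03193  -0.01064  -0.01064
  eq         0.1369 6.5519e-04     0.805
  solve Keq expr → x = -0.01064; check Q = 0.2054
Then remove 0.03328 M of D.
Step 2:
                  D         J         L
  init       0.1037 6.5519e-04     0.805
  Δ        0.001086 -3.6186e-04 -3.6186e-04
  eq         0.1047 2.9333e-04    0.8046
  solve Keq expr → x = -3.6186e-04; check Q = 0.2054
Then add 0.0161 M of D.
Step 3:
                  D         J         L
  init       0.1208 2.9333e-04    0.8046
  Δ       -4.5589e-04 1.5196e-04 1.5196e-04
  eq         0.1204 4.4530e-04    0.8047
  solve Keq expr → x = 1.5196e-04; check Q = 0.2054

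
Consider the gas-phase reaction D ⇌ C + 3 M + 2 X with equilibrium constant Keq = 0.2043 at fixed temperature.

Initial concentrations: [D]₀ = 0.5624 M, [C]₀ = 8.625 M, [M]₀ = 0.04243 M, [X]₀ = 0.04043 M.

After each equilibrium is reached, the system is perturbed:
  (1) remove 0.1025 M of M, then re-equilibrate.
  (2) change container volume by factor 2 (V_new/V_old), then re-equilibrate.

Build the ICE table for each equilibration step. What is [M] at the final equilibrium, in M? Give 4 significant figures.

[M]_eq = 0.4033 M

Q₀ = 1.9149e-06 vs Keq = 0.2043 ⇒ Q<K, forward
Step 1:
                    D           C           M           X
  Initial      0.5624       8.625     0.04243     0.04043
  Change      -0.1391      0.1391      0.4173      0.2782
  Equil        0.4233       8.764      0.4598      0.3186
  solve Keq expr → x = 0.1391; check Q = 0.2043
Then remove 0.1025 M of M.
Step 2:
                    D           C           M           X
  Initial      0.4233       8.764      0.3573      0.3186
  Change     -0.02011     0.02011     0.06032     0.04022
  Equil        0.4032       8.784      0.4176      0.3589
  solve Keq expr → x = 0.02011; check Q = 0.2043
Then change container volume by factor 2 (V_new/V_old).
Step 3:
                    D           C           M           X
  Initial      0.2016       4.392      0.2088      0.1794
  Change     -0.06484     0.06484      0.1945      0.1297
  Equil        0.1368       4.457      0.4033      0.3091
  solve Keq expr → x = 0.06484; check Q = 0.2043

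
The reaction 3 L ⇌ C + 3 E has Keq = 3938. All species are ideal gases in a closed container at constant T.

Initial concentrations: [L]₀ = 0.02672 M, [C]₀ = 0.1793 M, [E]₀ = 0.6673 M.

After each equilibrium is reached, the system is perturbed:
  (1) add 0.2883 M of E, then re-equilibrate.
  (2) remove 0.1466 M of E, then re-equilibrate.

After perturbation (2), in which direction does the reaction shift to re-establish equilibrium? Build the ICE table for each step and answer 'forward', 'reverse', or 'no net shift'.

Direction: forward

Q₀ = 2793 vs Keq = 3938 ⇒ Q<K, forward
Step 1:
                    L           C           E
  init        0.02672      0.1793      0.6673
  Δ         -0.002753  9.1762e-04    0.002753
  eq          0.02397      0.1802      0.6701
  solve Keq expr → x = 9.1762e-04; check Q = 3938
Then add 0.2883 M of E.
Step 2:
                    L           C           E
  init        0.02397      0.1802      0.9584
  Δ          0.009758   -0.003253   -0.009758
  eq          0.03372       0.177      0.9486
  solve Keq expr → x = -0.003253; check Q = 3938
Then remove 0.1466 M of E.
Step 3:
                    L           C           E
  init        0.03372       0.177       0.802
  Δ         -0.004947    0.001649    0.004947
  eq          0.02878      0.1786      0.8069
  solve Keq expr → x = 0.001649; check Q = 3938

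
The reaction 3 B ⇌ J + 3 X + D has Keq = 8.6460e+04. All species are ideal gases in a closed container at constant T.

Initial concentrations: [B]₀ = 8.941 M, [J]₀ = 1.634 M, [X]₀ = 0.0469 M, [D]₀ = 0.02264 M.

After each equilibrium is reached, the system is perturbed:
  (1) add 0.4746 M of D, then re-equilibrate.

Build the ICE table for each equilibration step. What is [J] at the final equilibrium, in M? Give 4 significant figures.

[J]_eq = 4.457 M

Q₀ = 5.3394e-09 vs Keq = 8.6460e+04 ⇒ Q<K, forward
Step 1:
                    B           J           X           D
  init          8.941       1.634      0.0469     0.02264
  Δ             -8.49        2.83        8.49        2.83
  eq           0.4508       4.464       8.537       2.853
  solve Keq expr → x = 2.83; check Q = 8.6460e+04
Then add 0.4746 M of D.
Step 2:
                    B           J           X           D
  init         0.4508       4.464       8.537       3.327
  Δ           0.02191   -0.007303    -0.02191   -0.007303
  eq           0.4728       4.457       8.515        3.32
  solve Keq expr → x = -0.007303; check Q = 8.6460e+04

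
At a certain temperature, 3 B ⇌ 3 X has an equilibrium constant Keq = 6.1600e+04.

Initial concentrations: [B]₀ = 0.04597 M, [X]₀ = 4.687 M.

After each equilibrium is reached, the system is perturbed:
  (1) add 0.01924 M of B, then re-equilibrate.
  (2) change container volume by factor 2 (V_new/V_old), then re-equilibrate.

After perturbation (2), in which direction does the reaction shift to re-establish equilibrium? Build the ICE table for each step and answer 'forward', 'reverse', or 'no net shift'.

Q₀ = 1.0599e+06 vs Keq = 6.1600e+04 ⇒ Q>K, reverse
Step 1:
                  B         X
  Initial   0.04597     4.687
  Change    0.07091  -0.07091
  Equil      0.1169     4.616
  solve Keq expr → x = -0.02364; check Q = 6.1600e+04
Then add 0.01924 M of B.
Step 2:
                  B         X
  Initial    0.1361     4.616
  Change   -0.01876   0.01876
  Equil      0.1174     4.635
  solve Keq expr → x = 0.006255; check Q = 6.1600e+04
Then change container volume by factor 2 (V_new/V_old).
Step 3:
                  B         X
  Initial   0.05868     2.317
  Change          0         0
  Equil     0.05868     2.317
  solve Keq expr → x = 0; check Q = 6.1600e+04

Direction: no net shift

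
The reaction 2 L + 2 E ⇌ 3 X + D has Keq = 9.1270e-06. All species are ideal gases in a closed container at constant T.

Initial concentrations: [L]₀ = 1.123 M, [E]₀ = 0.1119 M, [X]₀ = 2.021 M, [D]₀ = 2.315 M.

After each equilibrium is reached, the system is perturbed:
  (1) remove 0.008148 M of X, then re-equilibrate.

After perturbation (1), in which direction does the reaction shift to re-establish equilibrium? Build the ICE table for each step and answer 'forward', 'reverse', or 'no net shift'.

Q₀ = 1210 vs Keq = 9.1270e-06 ⇒ Q>K, reverse
Step 1:
                    L           E           X           D
  Initial       1.123      0.1119       2.021       2.315
  Change         1.32        1.32       -1.98     -0.6601
  Equil         2.443       1.432     0.04072       1.655
  solve Keq expr → x = -0.6601; check Q = 9.1270e-06
Then remove 0.008148 M of X.
Step 2:
                    L           E           X           D
  Initial       2.443       1.432     0.03257       1.655
  Change    -0.005311   -0.005311    0.007967    0.002656
  Equil         2.438       1.427     0.04054       1.658
  solve Keq expr → x = 0.002656; check Q = 9.1270e-06

Direction: forward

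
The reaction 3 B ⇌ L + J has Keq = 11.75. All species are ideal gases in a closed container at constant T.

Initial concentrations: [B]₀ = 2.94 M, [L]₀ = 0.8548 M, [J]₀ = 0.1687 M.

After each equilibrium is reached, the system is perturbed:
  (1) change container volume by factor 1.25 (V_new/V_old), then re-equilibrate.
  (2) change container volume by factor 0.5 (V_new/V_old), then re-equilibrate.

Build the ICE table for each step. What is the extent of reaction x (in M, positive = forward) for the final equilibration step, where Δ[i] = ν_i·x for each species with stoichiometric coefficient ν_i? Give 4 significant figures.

x = 0.05637 M

Q₀ = 0.005675 vs Keq = 11.75 ⇒ Q<K, forward
Step 1:
                  B         L         J
  Initial      2.94    0.8548    0.1687
  Change     -2.423    0.8077    0.8077
  Equil      0.5169     1.662    0.9764
  solve Keq expr → x = 0.8077; check Q = 11.75
Then change container volume by factor 1.25 (V_new/V_old).
Step 2:
                  B         L         J
  Initial    0.4136      1.33    0.7811
  Change    0.02901  -0.00967  -0.00967
  Equil      0.4426      1.32    0.7714
  solve Keq expr → x = -0.00967; check Q = 11.75
Then change container volume by factor 0.5 (V_new/V_old).
Step 3:
                  B         L         J
  Initial    0.8851     2.641     1.543
  Change    -0.1691   0.05637   0.05637
  Equil       0.716     2.697     1.599
  solve Keq expr → x = 0.05637; check Q = 11.75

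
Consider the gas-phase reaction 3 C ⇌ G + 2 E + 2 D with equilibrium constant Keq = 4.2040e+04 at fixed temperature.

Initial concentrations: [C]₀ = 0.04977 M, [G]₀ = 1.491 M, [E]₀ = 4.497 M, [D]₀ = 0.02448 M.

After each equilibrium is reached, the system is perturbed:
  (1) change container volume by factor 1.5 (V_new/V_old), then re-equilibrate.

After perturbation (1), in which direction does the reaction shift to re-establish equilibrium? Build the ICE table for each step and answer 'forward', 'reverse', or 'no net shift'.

Q₀ = 146.6 vs Keq = 4.2040e+04 ⇒ Q<K, forward
Step 1:
                    C           G           E           D
  init        0.04977       1.491       4.497     0.02448
  Δ          -0.03761     0.01254     0.02508     0.02508
  eq          0.01216       1.504       4.522     0.04956
  solve Keq expr → x = 0.01254; check Q = 4.2040e+04
Then change container volume by factor 1.5 (V_new/V_old).
Step 2:
                    C           G           E           D
  init       0.008104       1.002       3.015     0.03304
  Δ          -0.00177  5.9004e-04     0.00118     0.00118
  eq         0.006334       1.003       3.016     0.03422
  solve Keq expr → x = 5.9004e-04; check Q = 4.2040e+04

Direction: forward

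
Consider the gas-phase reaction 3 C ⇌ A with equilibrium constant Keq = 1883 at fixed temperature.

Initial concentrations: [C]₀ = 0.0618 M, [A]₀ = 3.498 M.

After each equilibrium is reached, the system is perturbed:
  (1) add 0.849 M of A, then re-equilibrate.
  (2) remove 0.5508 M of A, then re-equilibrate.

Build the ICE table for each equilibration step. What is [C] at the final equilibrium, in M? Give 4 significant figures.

[C]_eq = 0.1261 M

Q₀ = 1.4820e+04 vs Keq = 1883 ⇒ Q>K, reverse
Step 1:
                  C         A
  init       0.0618     3.498
  Δ         0.06089   -0.0203
  eq         0.1227     3.478
  solve Keq expr → x = -0.0203; check Q = 1883
Then add 0.849 M of A.
Step 2:
                  C         A
  init       0.1227     4.327
  Δ        0.009235 -0.003078
  eq         0.1319     4.324
  solve Keq expr → x = -0.003078; check Q = 1883
Then remove 0.5508 M of A.
Step 3:
                  C         A
  init       0.1319     3.773
  Δ       -0.005837  0.001946
  eq         0.1261     3.775
  solve Keq expr → x = 0.001946; check Q = 1883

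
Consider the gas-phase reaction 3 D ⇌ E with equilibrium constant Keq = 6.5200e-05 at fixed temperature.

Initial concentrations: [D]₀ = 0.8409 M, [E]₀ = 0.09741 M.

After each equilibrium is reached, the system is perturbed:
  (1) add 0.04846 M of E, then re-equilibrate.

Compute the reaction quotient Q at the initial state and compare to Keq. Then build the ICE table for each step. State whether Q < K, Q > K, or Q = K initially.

Q₀ = 0.1638; Q > K (proceeds reverse)

Q₀ = 0.1638 vs Keq = 6.5200e-05 ⇒ Q>K, reverse
Step 1:
                  D         E
  Initial    0.8409   0.09741
  Change     0.2919  -0.09732
  Equil       1.133 9.4789e-05
  solve Keq expr → x = -0.09732; check Q = 6.5200e-05
Then add 0.04846 M of E.
Step 2:
                  D         E
  Initial     1.133   0.04855
  Change     0.1453  -0.04842
  Equil       1.278 1.3613e-04
  solve Keq expr → x = -0.04842; check Q = 6.5200e-05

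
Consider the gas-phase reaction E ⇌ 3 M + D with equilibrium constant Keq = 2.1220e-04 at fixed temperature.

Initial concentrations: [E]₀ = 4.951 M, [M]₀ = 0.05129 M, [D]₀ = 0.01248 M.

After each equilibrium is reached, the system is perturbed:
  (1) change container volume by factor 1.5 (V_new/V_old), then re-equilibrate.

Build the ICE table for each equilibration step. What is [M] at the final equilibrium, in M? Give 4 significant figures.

Q₀ = 3.4011e-07 vs Keq = 2.1220e-04 ⇒ Q<K, forward
Step 1:
                    E           M           D
  init          4.951     0.05129     0.01248
  Δ          -0.06281      0.1884     0.06281
  eq            4.888      0.2397     0.07529
  solve Keq expr → x = 0.06281; check Q = 2.1220e-04
Then change container volume by factor 1.5 (V_new/V_old).
Step 2:
                    E           M           D
  init          3.259      0.1598     0.05019
  Δ          -0.01855     0.05564     0.01855
  eq             3.24      0.2155     0.06874
  solve Keq expr → x = 0.01855; check Q = 2.1220e-04

[M]_eq = 0.2155 M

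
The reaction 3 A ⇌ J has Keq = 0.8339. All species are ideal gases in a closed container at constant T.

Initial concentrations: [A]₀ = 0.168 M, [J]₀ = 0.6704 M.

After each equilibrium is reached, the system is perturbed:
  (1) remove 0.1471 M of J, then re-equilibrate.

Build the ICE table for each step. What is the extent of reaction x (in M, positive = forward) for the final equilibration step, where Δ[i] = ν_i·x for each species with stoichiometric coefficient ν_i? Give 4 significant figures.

x = 0.02659 M

Q₀ = 141.4 vs Keq = 0.8339 ⇒ Q>K, reverse
Step 1:
                   A          J
  init         0.168     0.6704
  Δ           0.6487    -0.2162
  eq          0.8167     0.4542
  solve Keq expr → x = -0.2162; check Q = 0.8339
Then remove 0.1471 M of J.
Step 2:
                   A          J
  init        0.8167     0.3071
  Δ         -0.07977    0.02659
  eq          0.7369     0.3337
  solve Keq expr → x = 0.02659; check Q = 0.8339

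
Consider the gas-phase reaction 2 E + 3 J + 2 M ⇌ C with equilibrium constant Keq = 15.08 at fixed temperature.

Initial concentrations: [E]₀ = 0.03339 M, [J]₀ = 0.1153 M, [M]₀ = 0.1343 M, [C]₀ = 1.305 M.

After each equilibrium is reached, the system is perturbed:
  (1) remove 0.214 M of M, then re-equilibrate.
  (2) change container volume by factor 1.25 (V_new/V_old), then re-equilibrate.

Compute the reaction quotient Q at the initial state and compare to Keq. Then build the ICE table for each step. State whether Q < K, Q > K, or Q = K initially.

Q₀ = 4.2339e+07 vs Keq = 15.08 ⇒ Q>K, reverse
Step 1:
                    E           J           M           C
  Initial     0.03339      0.1153      0.1343       1.305
  Change       0.4954      0.7431      0.4954     -0.2477
  Equil        0.5288      0.8584      0.6297       1.057
  solve Keq expr → x = -0.2477; check Q = 15.08
Then remove 0.214 M of M.
Step 2:
                    E           J           M           C
  Initial      0.5288      0.8584      0.4157       1.057
  Change      0.06141     0.09211     0.06141     -0.0307
  Equil        0.5902      0.9505      0.4771       1.027
  solve Keq expr → x = -0.0307; check Q = 15.08
Then change container volume by factor 1.25 (V_new/V_old).
Step 3:
                    E           J           M           C
  Initial      0.4721      0.7604      0.3817      0.8213
  Change      0.09147      0.1372     0.09147    -0.04574
  Equil        0.5636      0.8976      0.4731      0.7755
  solve Keq expr → x = -0.04574; check Q = 15.08

Q₀ = 4.2339e+07; Q > K (proceeds reverse)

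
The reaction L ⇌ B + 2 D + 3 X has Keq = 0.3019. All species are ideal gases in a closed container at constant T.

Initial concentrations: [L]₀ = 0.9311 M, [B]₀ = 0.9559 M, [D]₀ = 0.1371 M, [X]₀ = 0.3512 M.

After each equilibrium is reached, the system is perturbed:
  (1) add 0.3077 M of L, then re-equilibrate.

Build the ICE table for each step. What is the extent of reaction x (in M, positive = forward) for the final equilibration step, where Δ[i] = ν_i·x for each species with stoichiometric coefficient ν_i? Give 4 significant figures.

x = 0.01821 M

Q₀ = 8.3590e-04 vs Keq = 0.3019 ⇒ Q<K, forward
Step 1:
                  L         B         D         X
  init       0.9311    0.9559    0.1371    0.3512
  Δ         -0.1866    0.1866    0.3731    0.5597
  eq         0.7445     1.142    0.5102    0.9109
  solve Keq expr → x = 0.1866; check Q = 0.3019
Then add 0.3077 M of L.
Step 2:
                  L         B         D         X
  init        1.052     1.142    0.5102    0.9109
  Δ        -0.01821   0.01821   0.03642   0.05463
  eq          1.034     1.161    0.5466    0.9655
  solve Keq expr → x = 0.01821; check Q = 0.3019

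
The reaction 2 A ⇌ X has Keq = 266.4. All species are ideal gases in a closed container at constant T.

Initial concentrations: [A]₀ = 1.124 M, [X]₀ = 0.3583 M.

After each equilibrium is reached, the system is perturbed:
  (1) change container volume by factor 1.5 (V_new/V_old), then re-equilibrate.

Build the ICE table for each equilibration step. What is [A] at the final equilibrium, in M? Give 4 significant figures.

Q₀ = 0.2836 vs Keq = 266.4 ⇒ Q<K, forward
Step 1:
                    A           X
  Initial       1.124      0.3583
  Change       -1.066      0.5331
  Equil       0.05784      0.8914
  solve Keq expr → x = 0.5331; check Q = 266.4
Then change container volume by factor 1.5 (V_new/V_old).
Step 2:
                    A           X
  Initial     0.03856      0.5943
  Change     0.008498   -0.004249
  Equil       0.04706        0.59
  solve Keq expr → x = -0.004249; check Q = 266.4

[A]_eq = 0.04706 M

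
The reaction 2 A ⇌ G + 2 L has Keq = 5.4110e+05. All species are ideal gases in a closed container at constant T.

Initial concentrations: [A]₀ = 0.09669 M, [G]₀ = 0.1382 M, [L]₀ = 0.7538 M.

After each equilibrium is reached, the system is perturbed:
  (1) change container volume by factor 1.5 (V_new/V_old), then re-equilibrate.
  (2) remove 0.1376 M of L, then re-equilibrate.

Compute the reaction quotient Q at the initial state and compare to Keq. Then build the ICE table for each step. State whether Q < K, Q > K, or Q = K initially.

Q₀ = 8.4 vs Keq = 5.4110e+05 ⇒ Q<K, forward
Step 1:
                  A         G         L
  init      0.09669    0.1382    0.7538
  Δ        -0.09619    0.0481   0.09619
  eq      4.9874e-04    0.1863      0.85
  solve Keq expr → x = 0.0481; check Q = 5.4110e+05
Then change container volume by factor 1.5 (V_new/V_old).
Step 2:
                  A         G         L
  init    3.3250e-04    0.1242    0.5667
  Δ       -6.0952e-05 3.0476e-05 6.0952e-05
  eq      2.7154e-04    0.1242    0.5667
  solve Keq expr → x = 3.0476e-05; check Q = 5.4110e+05
Then remove 0.1376 M of L.
Step 3:
                  A         G         L
  init    2.7154e-04    0.1242    0.4291
  Δ       -6.5872e-05 3.2936e-05 6.5872e-05
  eq      2.0567e-04    0.1243    0.4292
  solve Keq expr → x = 3.2936e-05; check Q = 5.4110e+05

Q₀ = 8.4; Q < K (proceeds forward)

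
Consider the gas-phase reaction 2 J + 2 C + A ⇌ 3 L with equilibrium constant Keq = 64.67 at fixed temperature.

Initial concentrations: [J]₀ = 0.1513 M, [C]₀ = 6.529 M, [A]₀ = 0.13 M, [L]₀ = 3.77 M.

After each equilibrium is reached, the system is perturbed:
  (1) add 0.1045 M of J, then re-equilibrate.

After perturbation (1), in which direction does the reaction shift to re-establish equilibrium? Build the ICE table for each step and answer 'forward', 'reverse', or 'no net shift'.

Q₀ = 422.4 vs Keq = 64.67 ⇒ Q>K, reverse
Step 1:
                    J           C           A           L
  I            0.1513       6.529        0.13        3.77
  C            0.1329      0.1329     0.06643     -0.1993
  E            0.2842       6.662      0.1964       3.571
  solve Keq expr → x = -0.06643; check Q = 64.67
Then add 0.1045 M of J.
Step 2:
                    J           C           A           L
  I            0.3887       6.662      0.1964       3.571
  C          -0.06304    -0.06304    -0.03152     0.09457
  E            0.3256       6.599      0.1649       3.665
  solve Keq expr → x = 0.03152; check Q = 64.67

Direction: forward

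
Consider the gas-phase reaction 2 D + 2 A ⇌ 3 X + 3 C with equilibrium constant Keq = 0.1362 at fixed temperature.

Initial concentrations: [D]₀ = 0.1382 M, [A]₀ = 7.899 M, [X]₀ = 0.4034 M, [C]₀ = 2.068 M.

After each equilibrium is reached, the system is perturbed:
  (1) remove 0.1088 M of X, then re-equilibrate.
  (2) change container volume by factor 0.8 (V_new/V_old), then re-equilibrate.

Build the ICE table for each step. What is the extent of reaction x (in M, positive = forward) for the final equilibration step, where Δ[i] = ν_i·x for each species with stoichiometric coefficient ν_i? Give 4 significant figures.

x = -0.008693 M

Q₀ = 0.4872 vs Keq = 0.1362 ⇒ Q>K, reverse
Step 1:
                   D          A          X          C
  I           0.1382      7.899     0.4034      2.068
  C          0.04688    0.04688   -0.07033   -0.07033
  E           0.1851      7.946     0.3331      1.998
  solve Keq expr → x = -0.02344; check Q = 0.1362
Then remove 0.1088 M of X.
Step 2:
                   D          A          X          C
  I           0.1851      7.946     0.2243      1.998
  C         -0.03655   -0.03655    0.05482    0.05482
  E           0.1485      7.909     0.2791      2.052
  solve Keq expr → x = 0.01827; check Q = 0.1362
Then change container volume by factor 0.8 (V_new/V_old).
Step 3:
                   D          A          X          C
  I           0.1857      9.887     0.3489      2.566
  C          0.01739    0.01739   -0.02608   -0.02608
  E           0.2031      9.904     0.3228       2.54
  solve Keq expr → x = -0.008693; check Q = 0.1362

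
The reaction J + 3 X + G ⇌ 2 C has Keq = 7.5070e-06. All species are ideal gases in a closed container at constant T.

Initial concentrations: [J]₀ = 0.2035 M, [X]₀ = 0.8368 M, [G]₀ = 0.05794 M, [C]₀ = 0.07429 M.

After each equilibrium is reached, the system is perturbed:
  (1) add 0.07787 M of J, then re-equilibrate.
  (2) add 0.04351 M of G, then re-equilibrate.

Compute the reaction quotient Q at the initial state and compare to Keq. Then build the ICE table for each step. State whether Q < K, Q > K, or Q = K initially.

Q₀ = 0.7988; Q > K (proceeds reverse)

Q₀ = 0.7988 vs Keq = 7.5070e-06 ⇒ Q>K, reverse
Step 1:
                   J          X          G          C
  I           0.2035     0.8368    0.05794    0.07429
  C          0.03695     0.1109    0.03695   -0.07391
  E           0.2405     0.9477    0.09489 3.8181e-04
  solve Keq expr → x = -0.03695; check Q = 7.5070e-06
Then add 0.07787 M of J.
Step 2:
                   J          X          G          C
  I           0.3183     0.9477    0.09489 3.8181e-04
  C       -2.8675e-05 -8.6024e-05 -2.8675e-05 5.7349e-05
  E           0.3183     0.9476    0.09487 4.3916e-04
  solve Keq expr → x = 2.8675e-05; check Q = 7.5070e-06
Then add 0.04351 M of G.
Step 3:
                   J          X          G          C
  I           0.3183     0.9476     0.1384 4.3916e-04
  C       -4.5497e-05 -1.3649e-04 -4.5497e-05 9.0994e-05
  E           0.3182     0.9474     0.1383 5.3015e-04
  solve Keq expr → x = 4.5497e-05; check Q = 7.5070e-06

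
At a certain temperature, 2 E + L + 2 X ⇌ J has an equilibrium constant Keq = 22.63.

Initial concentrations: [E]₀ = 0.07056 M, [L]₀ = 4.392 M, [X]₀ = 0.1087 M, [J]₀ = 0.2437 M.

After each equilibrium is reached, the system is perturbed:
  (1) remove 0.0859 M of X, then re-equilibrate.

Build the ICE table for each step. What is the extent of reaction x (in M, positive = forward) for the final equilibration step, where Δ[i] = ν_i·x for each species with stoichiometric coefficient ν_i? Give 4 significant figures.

Q₀ = 943.2 vs Keq = 22.63 ⇒ Q>K, reverse
Step 1:
                  E         L         X         J
  Initial   0.07056     4.392    0.1087    0.2437
  Change     0.1182   0.05908    0.1182  -0.05908
  Equil      0.1887     4.451    0.2269    0.1846
  solve Keq expr → x = -0.05908; check Q = 22.63
Then remove 0.0859 M of X.
Step 2:
                  E         L         X         J
  Initial    0.1887     4.451     0.141    0.1846
  Change    0.03777   0.01888   0.03777  -0.01888
  Equil      0.2265      4.47    0.1787    0.1657
  solve Keq expr → x = -0.01888; check Q = 22.63

x = -0.01888 M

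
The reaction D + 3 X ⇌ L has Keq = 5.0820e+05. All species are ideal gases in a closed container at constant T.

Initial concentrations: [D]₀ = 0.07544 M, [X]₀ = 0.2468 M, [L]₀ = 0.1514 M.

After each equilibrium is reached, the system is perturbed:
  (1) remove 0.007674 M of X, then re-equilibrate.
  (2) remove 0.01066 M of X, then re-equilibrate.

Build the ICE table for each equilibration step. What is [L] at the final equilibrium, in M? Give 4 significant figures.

Q₀ = 133.5 vs Keq = 5.0820e+05 ⇒ Q<K, forward
Step 1:
                    D           X           L
  init        0.07544      0.2468      0.1514
  Δ          -0.06883     -0.2065     0.06883
  eq         0.006612     0.04032      0.2202
  solve Keq expr → x = 0.06883; check Q = 5.0820e+05
Then remove 0.007674 M of X.
Step 2:
                    D           X           L
  init       0.006612     0.03264      0.2202
  Δ          0.001594    0.004783   -0.001594
  eq         0.008207     0.03743      0.2186
  solve Keq expr → x = -0.001594; check Q = 5.0820e+05
Then remove 0.01066 M of X.
Step 3:
                    D           X           L
  init       0.008207     0.02677      0.2186
  Δ          0.002465    0.007394   -0.002465
  eq          0.01067     0.03416      0.2162
  solve Keq expr → x = -0.002465; check Q = 5.0820e+05

[L]_eq = 0.2162 M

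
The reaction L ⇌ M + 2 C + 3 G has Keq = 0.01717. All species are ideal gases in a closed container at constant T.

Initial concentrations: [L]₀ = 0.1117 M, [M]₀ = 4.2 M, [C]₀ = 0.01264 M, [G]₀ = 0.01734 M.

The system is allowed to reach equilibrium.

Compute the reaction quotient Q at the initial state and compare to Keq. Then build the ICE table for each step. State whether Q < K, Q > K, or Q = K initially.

Q₀ = 3.1321e-08 vs Keq = 0.01717 ⇒ Q<K, forward
Step 1:
                   L          M          C          G
  init        0.1117        4.2    0.01264    0.01734
  Δ         -0.06462    0.06462     0.1292     0.1938
  eq         0.04708      4.265     0.1419     0.2112
  solve Keq expr → x = 0.06462; check Q = 0.01717

Q₀ = 3.1321e-08; Q < K (proceeds forward)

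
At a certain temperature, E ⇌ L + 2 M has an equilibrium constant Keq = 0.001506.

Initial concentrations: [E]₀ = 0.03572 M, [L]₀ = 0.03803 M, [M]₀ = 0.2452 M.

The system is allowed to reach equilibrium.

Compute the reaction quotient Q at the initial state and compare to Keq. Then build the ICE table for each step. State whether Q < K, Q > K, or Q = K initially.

Q₀ = 0.06401 vs Keq = 0.001506 ⇒ Q>K, reverse
Step 1:
                   E          L          M
  init       0.03572    0.03803     0.2452
  Δ          0.03461   -0.03461   -0.06922
  eq         0.07033    0.00342      0.176
  solve Keq expr → x = -0.03461; check Q = 0.001506

Q₀ = 0.06401; Q > K (proceeds reverse)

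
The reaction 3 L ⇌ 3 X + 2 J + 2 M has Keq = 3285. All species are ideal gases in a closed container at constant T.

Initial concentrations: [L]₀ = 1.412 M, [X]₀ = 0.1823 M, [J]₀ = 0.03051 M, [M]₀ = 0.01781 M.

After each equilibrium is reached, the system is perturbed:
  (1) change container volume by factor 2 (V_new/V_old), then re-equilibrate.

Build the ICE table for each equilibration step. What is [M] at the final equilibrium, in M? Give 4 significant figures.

Q₀ = 6.3543e-10 vs Keq = 3285 ⇒ Q<K, forward
Step 1:
                   L          X          J          M
  Initial      1.412     0.1823    0.03051    0.01781
  Change      -1.323      1.323     0.8821     0.8821
  Equil      0.08882      1.505     0.9126     0.8999
  solve Keq expr → x = 0.4411; check Q = 3285
Then change container volume by factor 2 (V_new/V_old).
Step 2:
                   L          X          J          M
  Initial    0.04441     0.7527     0.4563       0.45
  Change    -0.02528    0.02528    0.01686    0.01686
  Equil      0.01912      0.778     0.4732     0.4668
  solve Keq expr → x = 0.008428; check Q = 3285

[M]_eq = 0.4668 M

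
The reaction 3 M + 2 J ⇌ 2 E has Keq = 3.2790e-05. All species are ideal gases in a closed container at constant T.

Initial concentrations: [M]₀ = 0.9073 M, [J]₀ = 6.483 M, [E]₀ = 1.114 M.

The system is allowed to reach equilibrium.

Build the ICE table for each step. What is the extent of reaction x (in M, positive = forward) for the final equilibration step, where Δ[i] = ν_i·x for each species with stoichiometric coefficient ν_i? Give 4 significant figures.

x = -0.4803 M

Q₀ = 0.03953 vs Keq = 3.2790e-05 ⇒ Q>K, reverse
Step 1:
                  M         J         E
  init       0.9073     6.483     1.114
  Δ           1.441    0.9606   -0.9606
  eq          2.348     7.444    0.1534
  solve Keq expr → x = -0.4803; check Q = 3.2790e-05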